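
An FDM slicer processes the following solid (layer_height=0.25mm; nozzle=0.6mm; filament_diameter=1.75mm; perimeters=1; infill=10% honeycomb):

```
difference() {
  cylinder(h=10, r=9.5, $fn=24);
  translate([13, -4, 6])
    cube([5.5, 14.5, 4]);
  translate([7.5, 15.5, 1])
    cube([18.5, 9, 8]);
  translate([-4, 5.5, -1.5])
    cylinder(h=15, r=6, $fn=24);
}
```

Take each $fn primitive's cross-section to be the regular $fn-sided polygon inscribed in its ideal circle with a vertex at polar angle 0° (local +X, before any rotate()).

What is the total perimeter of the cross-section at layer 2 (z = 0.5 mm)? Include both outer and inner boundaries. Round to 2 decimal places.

At z = 0.5 mm: the cylinder: section is a regular 24-gon, circumradius r=9.5 (perimeter = 2·24·9.500·sin(180°/24) = 59.52 mm); the cube at (13, -4) is not intersected at this z (z outside [6, 10]); the cube at (7.5, 15.5) is absent (z outside [1, 9]); the cylinder at (-4, 5.5): section is a regular 24-gon, circumradius r=6 (perimeter = 2·24·6.000·sin(180°/24) = 37.59 mm); Subtracting the remaining from the first: starting from the r=9.5 cylinder, the r=6 cylinder at (-4, 5.5) partially overlaps it — only the 79.44 mm² overlap (of its 111.81 mm²) is removed, clipping the outline — boundary = 66.59 mm. Overall, the cross-section is a single solid region. Total boundary length (outer) = 66.59 mm.

66.59 mm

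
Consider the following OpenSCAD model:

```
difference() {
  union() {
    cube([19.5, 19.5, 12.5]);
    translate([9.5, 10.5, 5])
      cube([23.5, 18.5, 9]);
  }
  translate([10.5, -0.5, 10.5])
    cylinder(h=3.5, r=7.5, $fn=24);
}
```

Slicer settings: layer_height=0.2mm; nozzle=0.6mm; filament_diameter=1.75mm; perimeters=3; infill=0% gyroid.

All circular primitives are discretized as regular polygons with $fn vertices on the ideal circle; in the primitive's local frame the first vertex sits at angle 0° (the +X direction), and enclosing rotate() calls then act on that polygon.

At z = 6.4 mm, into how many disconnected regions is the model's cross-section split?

1

At z = 6.4 mm: the 19.5×19.5 cube contributes its full rectangle; the 23.5×18.5 cube at (9.5, 10.5) contributes its full rectangle; Combining (union): the regions partially overlap (shared area 90.00 mm²), so overlapping operands fuse into one piece — 1 connected region; the cylinder at (10.5, -0.5) is absent (z outside [10.5, 14]); After the difference (first − rest): none of the subtracted shapes is present at this height, so the result so far is unchanged — 1 connected region. The result has 1 disconnected region.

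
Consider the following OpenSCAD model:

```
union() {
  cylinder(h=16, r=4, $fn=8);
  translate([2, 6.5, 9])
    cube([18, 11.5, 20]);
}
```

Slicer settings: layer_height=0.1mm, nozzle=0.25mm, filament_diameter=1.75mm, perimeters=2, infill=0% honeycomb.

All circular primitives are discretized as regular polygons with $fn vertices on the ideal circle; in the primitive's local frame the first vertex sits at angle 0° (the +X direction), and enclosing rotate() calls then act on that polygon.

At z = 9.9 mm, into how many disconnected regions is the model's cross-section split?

At z = 9.9 mm: the r=4 cylinder contributes a regular 8-gon of circumradius 4; the cube at (2, 6.5) (footprint 18×11.5) is included at this height; Merging all regions: the 2 present regions are separate (no shared area or edge), so areas and boundary lengths simply add and each stays a separate island — 2 connected regions. The result has 2 disconnected regions.

2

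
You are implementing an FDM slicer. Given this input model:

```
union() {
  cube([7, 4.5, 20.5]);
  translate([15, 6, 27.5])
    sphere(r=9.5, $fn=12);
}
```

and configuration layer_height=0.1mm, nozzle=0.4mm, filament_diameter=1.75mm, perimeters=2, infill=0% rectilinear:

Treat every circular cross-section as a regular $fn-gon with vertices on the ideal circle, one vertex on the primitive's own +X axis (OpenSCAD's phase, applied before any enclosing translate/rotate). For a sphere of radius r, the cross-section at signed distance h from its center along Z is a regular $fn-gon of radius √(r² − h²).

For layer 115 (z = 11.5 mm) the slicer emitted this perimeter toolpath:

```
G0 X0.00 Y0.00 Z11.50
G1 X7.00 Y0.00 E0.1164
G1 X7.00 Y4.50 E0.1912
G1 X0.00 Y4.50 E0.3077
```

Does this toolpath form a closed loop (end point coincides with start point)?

Start point (G0): (0.00, 0.00). End point (last G1): the path does not return to the start — open.

no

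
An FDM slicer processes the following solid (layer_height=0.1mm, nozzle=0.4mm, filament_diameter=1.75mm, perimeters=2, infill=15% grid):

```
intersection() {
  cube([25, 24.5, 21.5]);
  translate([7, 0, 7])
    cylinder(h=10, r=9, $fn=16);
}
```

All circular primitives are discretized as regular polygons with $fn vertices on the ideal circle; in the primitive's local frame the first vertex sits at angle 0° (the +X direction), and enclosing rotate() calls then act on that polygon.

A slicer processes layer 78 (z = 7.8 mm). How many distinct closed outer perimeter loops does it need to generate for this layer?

At z = 7.8 mm: the 25×24.5 cube contributes its full rectangle; the r=9 cylinder at (7, 0) gives a regular 16-gon of circumradius 9 (constant along its height); Keeping only the common overlap: the r=9 cylinder at (7, 0) partially overlaps the 25×24.5 cube; clipping to the common part keeps 116.99 mm² — 1 connected region. The result has 1 disconnected region.

1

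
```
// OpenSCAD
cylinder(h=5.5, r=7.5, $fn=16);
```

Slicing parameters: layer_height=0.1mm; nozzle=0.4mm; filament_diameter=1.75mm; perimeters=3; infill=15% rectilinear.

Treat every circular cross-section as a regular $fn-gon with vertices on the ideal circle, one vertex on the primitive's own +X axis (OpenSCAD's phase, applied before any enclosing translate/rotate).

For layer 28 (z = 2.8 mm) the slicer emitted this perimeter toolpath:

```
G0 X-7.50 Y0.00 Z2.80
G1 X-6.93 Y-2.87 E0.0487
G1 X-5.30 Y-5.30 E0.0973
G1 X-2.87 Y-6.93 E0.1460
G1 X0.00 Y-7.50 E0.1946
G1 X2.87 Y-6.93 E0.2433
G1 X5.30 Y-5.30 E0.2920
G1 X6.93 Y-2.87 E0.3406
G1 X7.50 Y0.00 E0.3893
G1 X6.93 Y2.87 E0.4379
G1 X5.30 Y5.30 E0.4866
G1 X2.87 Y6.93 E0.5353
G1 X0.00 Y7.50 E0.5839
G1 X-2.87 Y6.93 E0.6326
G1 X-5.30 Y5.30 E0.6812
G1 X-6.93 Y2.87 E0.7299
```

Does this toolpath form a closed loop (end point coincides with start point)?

no

Start point (G0): (-7.50, 0.00). End point (last G1): the path does not return to the start — open.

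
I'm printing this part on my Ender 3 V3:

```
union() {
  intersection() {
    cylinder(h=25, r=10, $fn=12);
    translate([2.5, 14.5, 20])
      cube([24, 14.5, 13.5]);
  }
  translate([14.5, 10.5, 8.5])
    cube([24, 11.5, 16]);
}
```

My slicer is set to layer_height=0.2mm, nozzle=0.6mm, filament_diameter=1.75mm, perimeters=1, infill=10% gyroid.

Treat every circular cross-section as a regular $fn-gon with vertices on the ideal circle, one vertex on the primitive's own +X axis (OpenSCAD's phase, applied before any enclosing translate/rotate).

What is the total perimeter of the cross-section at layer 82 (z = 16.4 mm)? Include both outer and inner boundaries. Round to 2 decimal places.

At z = 16.4 mm: the r=10 cylinder contributes a regular 12-gon of circumradius 10 (perimeter = 2·12·10.000·sin(180°/12) = 62.12 mm); the cube at (2.5, 14.5) is absent (z outside [20, 33.5]); Taking the intersection: at least one operand is absent at this height, so nothing remains; the cube at (14.5, 10.5) (footprint 24×11.5) is included at this height (perimeter 71.00 mm); Taking the union: only the 24×11.5 cube at (14.5, 10.5) is present, so the union is just that shape — boundary = 71.00 mm. Overall, the cross-section is a single solid region. Total boundary length (outer) = 71.00 mm.

71.00 mm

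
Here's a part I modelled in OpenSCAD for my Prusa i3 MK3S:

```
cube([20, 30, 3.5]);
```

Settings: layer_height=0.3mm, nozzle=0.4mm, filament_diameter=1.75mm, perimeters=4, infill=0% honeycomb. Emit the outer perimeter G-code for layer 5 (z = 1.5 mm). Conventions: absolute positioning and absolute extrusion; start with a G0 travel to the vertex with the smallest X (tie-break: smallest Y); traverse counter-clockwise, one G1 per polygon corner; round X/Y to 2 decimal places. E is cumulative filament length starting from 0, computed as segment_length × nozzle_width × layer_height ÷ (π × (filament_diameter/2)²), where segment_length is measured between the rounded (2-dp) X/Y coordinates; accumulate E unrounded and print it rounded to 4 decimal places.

G0 X0.00 Y0.00 Z1.50
G1 X20.00 Y0.00 E0.9978
G1 X20.00 Y30.00 E2.4945
G1 X0.00 Y30.00 E3.4923
G1 X0.00 Y0.00 E4.9890

At z = 1.5 mm: the cube is present — its section is the full 20×30 rectangle. The outline is a single polygon with 4 vertices. Extrusion per mm of travel: 0.4 × 0.3 / (π × 0.875²) = 0.049890. Accumulating E over each segment gives final E = 4.9890.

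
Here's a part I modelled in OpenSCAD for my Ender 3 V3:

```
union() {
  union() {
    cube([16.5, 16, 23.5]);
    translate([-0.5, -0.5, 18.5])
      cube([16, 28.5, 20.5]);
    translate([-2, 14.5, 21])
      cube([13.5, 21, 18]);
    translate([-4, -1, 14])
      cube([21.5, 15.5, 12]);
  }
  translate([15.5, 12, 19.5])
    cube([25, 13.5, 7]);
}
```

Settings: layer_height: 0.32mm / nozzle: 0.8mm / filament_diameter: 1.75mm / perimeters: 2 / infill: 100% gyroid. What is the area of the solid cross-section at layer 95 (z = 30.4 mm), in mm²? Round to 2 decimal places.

577.50 mm²

At z = 30.4 mm: the cube does not reach this height (z outside [0, 23.5]); the 16×28.5 cube at (-0.5, -0.5) contributes its full rectangle (area 456.00 mm²); the cube at (-2, 14.5) (footprint 13.5×21) is included at this height (area 283.50 mm²); the cube at (-4, -1) is absent (z outside [14, 26]); Taking the union: the regions partially overlap — summed areas 739.50 mm² minus the doubly-counted overlap 162.00 mm² gives 577.50 mm² — area = 577.50 mm²; the cube at (15.5, 12) does not reach this height (z outside [19.5, 26.5]); Combining (union): only that combined region is present, so the union is just that shape — area = 577.50 mm². Overall, the cross-section is a single solid region. Net area = 577.50 mm².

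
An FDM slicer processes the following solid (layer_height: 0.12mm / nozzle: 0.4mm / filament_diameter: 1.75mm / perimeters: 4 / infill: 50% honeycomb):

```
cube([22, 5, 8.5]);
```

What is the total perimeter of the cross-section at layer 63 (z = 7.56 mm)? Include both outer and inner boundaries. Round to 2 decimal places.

54.00 mm

At z = 7.56 mm: the 22×5 cube contributes its full rectangle (perimeter 54.00 mm). Overall, the cross-section is a single solid region. Total boundary length (outer) = 54.00 mm.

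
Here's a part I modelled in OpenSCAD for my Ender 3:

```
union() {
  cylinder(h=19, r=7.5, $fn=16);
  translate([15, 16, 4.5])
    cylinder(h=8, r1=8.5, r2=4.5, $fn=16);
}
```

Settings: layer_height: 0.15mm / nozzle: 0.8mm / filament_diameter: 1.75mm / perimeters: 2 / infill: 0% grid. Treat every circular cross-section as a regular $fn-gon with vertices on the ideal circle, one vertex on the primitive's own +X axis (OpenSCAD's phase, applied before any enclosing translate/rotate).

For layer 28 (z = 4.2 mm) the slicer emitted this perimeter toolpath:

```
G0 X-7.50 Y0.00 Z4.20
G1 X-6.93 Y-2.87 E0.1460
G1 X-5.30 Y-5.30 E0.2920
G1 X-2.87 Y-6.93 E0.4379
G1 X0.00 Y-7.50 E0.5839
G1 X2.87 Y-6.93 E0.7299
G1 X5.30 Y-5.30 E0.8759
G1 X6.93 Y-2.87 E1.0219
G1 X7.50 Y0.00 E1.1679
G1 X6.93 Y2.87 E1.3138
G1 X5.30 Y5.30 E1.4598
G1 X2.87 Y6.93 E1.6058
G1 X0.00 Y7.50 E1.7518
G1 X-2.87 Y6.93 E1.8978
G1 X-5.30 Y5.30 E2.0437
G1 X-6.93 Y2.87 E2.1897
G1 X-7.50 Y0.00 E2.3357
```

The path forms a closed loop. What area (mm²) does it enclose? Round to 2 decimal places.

Apply the shoelace formula to the sequence of (X, Y) vertices; enclosed area = 172.17 mm².

172.17 mm²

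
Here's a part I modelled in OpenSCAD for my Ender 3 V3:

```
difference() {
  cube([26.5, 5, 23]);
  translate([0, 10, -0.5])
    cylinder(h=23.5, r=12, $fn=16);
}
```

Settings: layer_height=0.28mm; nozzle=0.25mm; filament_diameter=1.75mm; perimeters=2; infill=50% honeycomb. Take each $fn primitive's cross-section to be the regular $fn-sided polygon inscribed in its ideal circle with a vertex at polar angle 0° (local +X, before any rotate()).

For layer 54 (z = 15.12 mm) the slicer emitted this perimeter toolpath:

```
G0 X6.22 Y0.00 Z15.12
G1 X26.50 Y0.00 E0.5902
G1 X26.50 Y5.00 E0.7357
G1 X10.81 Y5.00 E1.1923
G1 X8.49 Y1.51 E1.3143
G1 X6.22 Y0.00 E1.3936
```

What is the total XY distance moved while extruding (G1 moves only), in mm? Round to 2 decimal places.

47.89 mm

Sum the Euclidean lengths of each G1 segment: total = 47.89 mm.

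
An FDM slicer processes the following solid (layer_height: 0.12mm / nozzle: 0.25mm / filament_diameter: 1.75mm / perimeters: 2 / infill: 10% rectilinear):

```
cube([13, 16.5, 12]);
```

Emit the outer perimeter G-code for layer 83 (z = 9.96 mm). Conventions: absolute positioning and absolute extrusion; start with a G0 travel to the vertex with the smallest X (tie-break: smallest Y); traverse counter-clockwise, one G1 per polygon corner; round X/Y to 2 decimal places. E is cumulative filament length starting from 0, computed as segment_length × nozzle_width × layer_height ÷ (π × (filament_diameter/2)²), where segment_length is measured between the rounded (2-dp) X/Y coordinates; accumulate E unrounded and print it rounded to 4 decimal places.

At z = 9.96 mm: the cube is present — its section is the full 13×16.5 rectangle. The outline is a single polygon with 4 vertices. Extrusion per mm of travel: 0.25 × 0.12 / (π × 0.875²) = 0.012473. Accumulating E over each segment gives final E = 0.7359.

G0 X0.00 Y0.00 Z9.96
G1 X13.00 Y0.00 E0.1621
G1 X13.00 Y16.50 E0.3679
G1 X0.00 Y16.50 E0.5301
G1 X0.00 Y0.00 E0.7359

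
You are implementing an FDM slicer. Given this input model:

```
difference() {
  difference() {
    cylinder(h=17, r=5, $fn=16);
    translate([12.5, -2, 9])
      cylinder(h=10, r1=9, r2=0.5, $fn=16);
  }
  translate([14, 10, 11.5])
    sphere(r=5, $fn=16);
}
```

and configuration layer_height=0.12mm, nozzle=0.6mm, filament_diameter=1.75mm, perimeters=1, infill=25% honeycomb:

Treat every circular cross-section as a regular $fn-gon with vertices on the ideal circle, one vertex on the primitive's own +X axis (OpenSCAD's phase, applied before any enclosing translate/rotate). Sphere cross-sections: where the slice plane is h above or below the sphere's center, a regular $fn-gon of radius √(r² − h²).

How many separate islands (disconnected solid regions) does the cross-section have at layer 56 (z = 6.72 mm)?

At z = 6.72 mm: the r=5 cylinder contributes a regular 16-gon of circumradius 5; the cone at (12.5, -2) is absent (z outside [9, 19]); After the difference (first − rest): none of the subtracted shapes is present at this height, so the r=5 cylinder is unchanged — 1 connected region; the r=5 sphere at (14, 10) contributes a regular 16-gon of circumradius √(5²−4.78²) = 1.467; Taking the first minus the rest: starting from that combined region, the r=5 sphere at (14, 10) misses the remaining region (no effect) — 1 connected region. Overall, the cross-section is a single solid region. Island count = 1.

1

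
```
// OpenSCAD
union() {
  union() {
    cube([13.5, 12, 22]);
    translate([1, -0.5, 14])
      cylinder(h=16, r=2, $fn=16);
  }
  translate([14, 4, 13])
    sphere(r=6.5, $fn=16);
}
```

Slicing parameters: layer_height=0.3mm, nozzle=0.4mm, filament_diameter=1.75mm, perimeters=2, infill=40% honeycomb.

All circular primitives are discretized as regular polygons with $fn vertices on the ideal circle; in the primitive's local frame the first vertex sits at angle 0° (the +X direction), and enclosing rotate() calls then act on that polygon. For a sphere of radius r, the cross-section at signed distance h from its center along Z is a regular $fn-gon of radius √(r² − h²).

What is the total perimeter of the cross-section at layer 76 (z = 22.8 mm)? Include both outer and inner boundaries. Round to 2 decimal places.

At z = 22.8 mm: the cube does not reach this height (z outside [0, 22]); the r=2 cylinder at (1, -0.5) contributes a regular 16-gon of circumradius 2 (perimeter = 2·16·2.000·sin(180°/16) = 12.49 mm); Combining (union): only the r=2 cylinder at (1, -0.5) is present, so the union is just that shape — boundary = 12.49 mm; the sphere at (14, 4) does not reach this height (|z−center|=9.800 > r=6.5); Merging all regions: only the result so far is present, so the union is just that shape — boundary = 12.49 mm. Overall, the cross-section is a single solid region. Total boundary length (outer) = 12.49 mm.

12.49 mm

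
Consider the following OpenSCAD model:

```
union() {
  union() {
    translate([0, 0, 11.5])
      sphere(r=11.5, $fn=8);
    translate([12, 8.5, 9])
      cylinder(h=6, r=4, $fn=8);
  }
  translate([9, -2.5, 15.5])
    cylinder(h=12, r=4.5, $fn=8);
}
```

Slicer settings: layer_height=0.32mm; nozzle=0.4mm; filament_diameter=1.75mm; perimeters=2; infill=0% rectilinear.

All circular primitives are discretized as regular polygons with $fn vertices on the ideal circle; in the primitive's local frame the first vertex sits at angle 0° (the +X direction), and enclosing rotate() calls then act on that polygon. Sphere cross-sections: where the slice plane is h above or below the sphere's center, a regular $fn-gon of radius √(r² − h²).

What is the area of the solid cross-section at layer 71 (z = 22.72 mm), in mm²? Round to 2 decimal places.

75.27 mm²

At z = 22.72 mm: the r=11.5 sphere slices to a regular 8-gon of circumradius 2.522 (√(r²−h²) with h=11.22 from center) (area = (8/2)·2.522²·sin(360°/8) = 17.99 mm²); the cylinder at (12, 8.5) is absent (z outside [9, 15]); Merging all regions: only the r=11.5 sphere is present, so the union is just that shape — area = 17.99 mm²; the r=4.5 cylinder at (9, -2.5) gives a regular 8-gon of circumradius 4.5 (constant along its height) (area = (8/2)·4.500²·sin(360°/8) = 57.28 mm²); Taking the union: the 2 present regions are separate (no shared area or edge), so areas and boundary lengths simply add and each stays a separate island — area = 75.27 mm². Overall, the cross-section has 2 separate islands. Net area = 75.27 mm².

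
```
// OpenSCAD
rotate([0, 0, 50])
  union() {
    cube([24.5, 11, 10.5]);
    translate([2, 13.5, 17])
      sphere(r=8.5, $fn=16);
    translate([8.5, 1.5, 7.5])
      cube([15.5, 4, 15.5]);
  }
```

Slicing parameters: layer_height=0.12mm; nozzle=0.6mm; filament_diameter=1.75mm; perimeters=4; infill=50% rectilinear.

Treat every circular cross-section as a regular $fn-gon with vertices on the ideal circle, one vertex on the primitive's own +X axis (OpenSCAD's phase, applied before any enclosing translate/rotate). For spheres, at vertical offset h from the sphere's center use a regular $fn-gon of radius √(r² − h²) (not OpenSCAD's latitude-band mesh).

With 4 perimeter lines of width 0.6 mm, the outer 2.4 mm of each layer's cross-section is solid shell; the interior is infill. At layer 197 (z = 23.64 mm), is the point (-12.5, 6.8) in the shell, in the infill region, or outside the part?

At z = 23.64 mm: the cube is not intersected at this z (z outside [0, 10.5]); the r=8.5 sphere at (2, 13.5) slices to a regular 16-gon of circumradius 5.307 (√(r²−h²) with h=6.64 from center); the cube at (8.5, 1.5) does not reach this height (z outside [7.5, 23]); Taking the union: only the r=8.5 sphere at (2, 13.5) is present, so the union is just that shape — 1 connected region; (rotated 50° about Z; rotation is an isometry so areas/perimeters/island counts are preserved). Overall, the cross-section is a single solid region. Undo the 50° rotation: the query point maps to (-2.826, 13.947) in the un-rotated model frame. The nearest boundary edge runs (-2.90, 15.53)→(-3.31, 13.50); distance from the point to it = 0.38 mm. The point is inside the cross-section, 0.38 mm from the nearest boundary — within the 2.4 mm shell band (4 × 0.6).

shell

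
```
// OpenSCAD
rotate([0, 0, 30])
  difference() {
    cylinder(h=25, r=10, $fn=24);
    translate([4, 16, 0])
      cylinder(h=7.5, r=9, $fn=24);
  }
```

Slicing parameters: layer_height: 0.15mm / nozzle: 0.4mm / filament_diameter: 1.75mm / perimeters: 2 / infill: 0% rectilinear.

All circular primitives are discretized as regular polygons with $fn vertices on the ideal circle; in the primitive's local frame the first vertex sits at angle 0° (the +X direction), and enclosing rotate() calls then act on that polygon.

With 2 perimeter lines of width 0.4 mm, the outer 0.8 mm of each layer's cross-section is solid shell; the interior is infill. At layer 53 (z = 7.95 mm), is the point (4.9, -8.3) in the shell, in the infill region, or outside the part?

At z = 7.95 mm: the cylinder: section is a regular 24-gon, circumradius r=10; the cylinder at (4, 16) is absent (z outside [0, 7.5]); Subtracting the remaining from the first: none of the subtracted shapes is present at this height, so the r=10 cylinder is unchanged — 1 connected region; (whole slice rotated 30° about Z — lengths, areas and connectivity unchanged). Overall, the cross-section is a single solid region. Undo the 30° rotation: the query point maps to (0.094, -9.638) in the un-rotated model frame. The nearest boundary edge runs (-0.00, -10.00)→(2.59, -9.66); distance from the point to it = 0.35 mm. The point is inside the cross-section, 0.35 mm from the nearest boundary — within the 0.8 mm shell band (2 × 0.4).

shell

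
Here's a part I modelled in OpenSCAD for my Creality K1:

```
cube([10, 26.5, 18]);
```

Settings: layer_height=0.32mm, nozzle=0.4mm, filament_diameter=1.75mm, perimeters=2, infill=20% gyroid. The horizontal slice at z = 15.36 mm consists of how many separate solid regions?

At z = 15.36 mm: the cube is present — its section is the full 10×26.5 rectangle. The result has 1 disconnected region.

1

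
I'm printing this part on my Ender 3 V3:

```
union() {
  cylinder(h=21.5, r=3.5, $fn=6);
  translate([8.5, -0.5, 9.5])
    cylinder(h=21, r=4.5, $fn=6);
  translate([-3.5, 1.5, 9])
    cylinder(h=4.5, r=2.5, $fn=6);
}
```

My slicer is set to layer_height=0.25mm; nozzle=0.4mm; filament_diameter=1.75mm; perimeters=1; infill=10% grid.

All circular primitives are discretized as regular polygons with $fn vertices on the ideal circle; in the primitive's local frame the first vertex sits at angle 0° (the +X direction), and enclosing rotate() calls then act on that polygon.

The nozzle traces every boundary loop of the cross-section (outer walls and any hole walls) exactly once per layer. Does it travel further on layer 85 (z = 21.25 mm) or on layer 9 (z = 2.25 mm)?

Layer 85 (z = 21.25): the r=3.5 cylinder contributes a regular 6-gon of circumradius 3.5 (perimeter = 2·6·3.500·sin(180°/6) = 21.00 mm); the r=4.5 cylinder at (8.5, -0.5) contributes a regular 6-gon of circumradius 4.5 (perimeter = 2·6·4.500·sin(180°/6) = 27.00 mm); the cylinder at (-3.5, 1.5) is not intersected at this z (z outside [9, 13.5]); Combining (union): the 2 present regions are separate (no shared area or edge), so areas and boundary lengths simply add and each stays a separate island — boundary = 48.00 mm. So its perimeter = 48.00 mm. Layer 9 (z = 2.25): the r=3.5 cylinder contributes a regular 6-gon of circumradius 3.5 (perimeter = 2·6·3.500·sin(180°/6) = 21.00 mm); the cylinder at (8.5, -0.5) is not intersected at this z (z outside [9.5, 30.5]); the cylinder at (-3.5, 1.5) is not intersected at this z (z outside [9, 13.5]); Merging all regions: only the r=3.5 cylinder is present, so the union is just that shape — boundary = 21.00 mm. So its perimeter = 21.00 mm. Layer 85 is larger (48.00 vs 21.00 mm).

layer 85 (z = 21.25 mm)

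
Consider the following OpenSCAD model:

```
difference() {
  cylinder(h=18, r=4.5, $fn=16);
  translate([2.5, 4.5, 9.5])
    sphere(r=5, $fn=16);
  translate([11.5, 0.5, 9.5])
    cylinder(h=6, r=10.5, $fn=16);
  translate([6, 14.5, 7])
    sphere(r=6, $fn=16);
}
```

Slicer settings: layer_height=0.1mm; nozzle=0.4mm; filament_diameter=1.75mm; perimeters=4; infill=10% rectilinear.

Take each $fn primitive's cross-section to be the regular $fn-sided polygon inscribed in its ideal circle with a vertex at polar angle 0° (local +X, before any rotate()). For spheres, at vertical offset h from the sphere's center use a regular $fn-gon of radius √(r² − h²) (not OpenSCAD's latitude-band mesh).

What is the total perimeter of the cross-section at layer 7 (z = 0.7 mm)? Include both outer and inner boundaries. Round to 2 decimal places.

28.09 mm

At z = 0.7 mm: the r=4.5 cylinder contributes a regular 16-gon of circumradius 4.5 (perimeter = 2·16·4.500·sin(180°/16) = 28.09 mm); the sphere at (2.5, 4.5) is absent (|z−center|=8.800 > r=5); the cylinder at (11.5, 0.5) does not reach this height (z outside [9.5, 15.5]); the sphere at (6, 14.5) is not intersected at this z (|z−center|=6.300 > r=6); Taking the first minus the rest: none of the subtracted shapes is present at this height, so the r=4.5 cylinder is unchanged — boundary = 28.09 mm. Overall, the cross-section is a single solid region. Total boundary length (outer) = 28.09 mm.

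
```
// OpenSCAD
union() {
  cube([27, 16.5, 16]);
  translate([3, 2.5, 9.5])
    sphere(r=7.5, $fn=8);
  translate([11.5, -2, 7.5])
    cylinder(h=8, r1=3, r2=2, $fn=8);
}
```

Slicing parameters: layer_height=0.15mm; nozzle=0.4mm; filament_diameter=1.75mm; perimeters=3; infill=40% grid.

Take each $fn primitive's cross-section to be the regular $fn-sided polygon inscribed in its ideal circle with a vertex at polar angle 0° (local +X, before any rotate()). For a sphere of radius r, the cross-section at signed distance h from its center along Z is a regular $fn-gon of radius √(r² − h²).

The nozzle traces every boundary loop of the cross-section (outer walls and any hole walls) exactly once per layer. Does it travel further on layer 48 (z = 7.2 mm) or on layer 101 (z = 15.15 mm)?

layer 101 (z = 15.15 mm)

Layer 48 (z = 7.2): the 27×16.5 cube contributes its full rectangle (perimeter 87.00 mm); the r=7.5 sphere at (3, 2.5) contributes a regular 8-gon of circumradius √(7.5²−2.3²) = 7.139 (perimeter = 2·8·7.139·sin(180°/8) = 43.71 mm); the cone at (11.5, -2) is absent (z outside [7.5, 15.5]); Merging all regions: the regions partially overlap (shared area 79.64 mm²), so the edge portions inside another operand are dropped and the merged outline is re-measured after clipping — boundary = 96.33 mm. So its perimeter = 96.33 mm. Layer 101 (z = 15.15): the cube is present — its section is the full 27×16.5 rectangle (perimeter 87.00 mm); the sphere at (3, 2.5): section is a regular 8-gon, circumradius = √(r²−h²) = √(7.5²−5.65²) = 4.932 (perimeter = 2·8·4.932·sin(180°/8) = 30.20 mm); the cone at (11.5, -2): at t=0.956 of its height the radius interpolates to r₁+(r₂−r₁)t = 2.044, giving a regular 8-gon of that circumradius (perimeter = 2·8·2.044·sin(180°/8) = 12.51 mm); Combining (union): the regions partially overlap (shared area 48.68 mm²), so the edge portions inside another operand are dropped and the merged outline is re-measured after clipping — boundary = 102.68 mm. So its perimeter = 102.68 mm. Layer 101 is larger (102.68 vs 96.33 mm).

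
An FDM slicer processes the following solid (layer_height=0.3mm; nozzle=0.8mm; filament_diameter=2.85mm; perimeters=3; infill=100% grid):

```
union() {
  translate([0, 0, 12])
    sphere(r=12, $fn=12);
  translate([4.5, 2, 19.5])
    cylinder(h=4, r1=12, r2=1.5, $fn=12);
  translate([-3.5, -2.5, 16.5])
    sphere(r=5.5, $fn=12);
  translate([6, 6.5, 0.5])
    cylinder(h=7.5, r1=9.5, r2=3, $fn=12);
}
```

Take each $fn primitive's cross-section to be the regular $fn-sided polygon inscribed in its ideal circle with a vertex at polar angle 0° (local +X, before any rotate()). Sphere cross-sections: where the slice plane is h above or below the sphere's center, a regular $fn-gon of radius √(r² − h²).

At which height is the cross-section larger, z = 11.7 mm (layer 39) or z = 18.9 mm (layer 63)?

layer 39 (z = 11.7 mm)

Layer 39 (z = 11.7): the r=12 sphere contributes a regular 12-gon of circumradius √(12²−0.3²) = 11.996 (area = (12/2)·11.996²·sin(360°/12) = 431.73 mm²); the cone at (4.5, 2) does not reach this height (z outside [19.5, 23.5]); the r=5.5 sphere at (-3.5, -2.5) contributes a regular 12-gon of circumradius √(5.5²−4.8²) = 2.685 (area = (12/2)·2.685²·sin(360°/12) = 21.63 mm²); the cone at (6, 6.5) does not reach this height (z outside [0.5, 8]); Taking the union: the r=5.5 sphere at (-3.5, -2.5) lies entirely inside the r=12 sphere, so the union is just the r=12 sphere — area = 431.73 mm². So its area = 431.73 mm². Layer 63 (z = 18.9): the sphere: section is a regular 12-gon, circumradius = √(r²−h²) = √(12²−6.9²) = 9.818 (area = (12/2)·9.818²·sin(360°/12) = 289.17 mm²); the cone at (4.5, 2) is absent (z outside [19.5, 23.5]); the sphere at (-3.5, -2.5): section is a regular 12-gon, circumradius = √(r²−h²) = √(5.5²−2.4²) = 4.949 (area = (12/2)·4.949²·sin(360°/12) = 73.47 mm²); the cone at (6, 6.5) is not intersected at this z (z outside [0.5, 8]); Combining (union): the r=5.5 sphere at (-3.5, -2.5) lies entirely inside the r=12 sphere, so the union is just the r=12 sphere — area = 289.17 mm². So its area = 289.17 mm². Layer 39 is larger (431.73 vs 289.17 mm²).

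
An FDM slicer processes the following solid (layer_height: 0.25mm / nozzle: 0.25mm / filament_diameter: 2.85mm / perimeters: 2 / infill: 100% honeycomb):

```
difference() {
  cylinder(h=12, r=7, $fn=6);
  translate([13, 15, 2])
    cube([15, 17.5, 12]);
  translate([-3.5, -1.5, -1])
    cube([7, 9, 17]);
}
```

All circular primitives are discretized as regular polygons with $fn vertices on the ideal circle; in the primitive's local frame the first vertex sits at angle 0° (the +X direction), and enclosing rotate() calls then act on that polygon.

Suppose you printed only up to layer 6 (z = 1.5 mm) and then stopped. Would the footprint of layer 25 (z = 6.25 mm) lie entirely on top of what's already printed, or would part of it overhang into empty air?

Compare the two slices. At z = 1.5: the r=7 cylinder contributes a regular 6-gon of circumradius 7 (area = (6/2)·7.000²·sin(360°/6) = 127.31 mm²); the cube at (13, 15) is not intersected at this z (z outside [2, 14]); the cube at (-3.5, -1.5) (footprint 7×9) is included at this height (area 63.00 mm²); After the difference (first − rest): starting from the r=7 cylinder (127.31 mm²), the 7×9 cube at (-3.5, -1.5) partially overlaps it — only the 52.94 mm² overlap (of its 63.00 mm²) is removed, clipping the outline — area = 74.37 mm². At z = 6.25: the cylinder: section is a regular 6-gon, circumradius r=7 (area = (6/2)·7.000²·sin(360°/6) = 127.31 mm²); the cube at (13, 15) is present — its section is the full 15×17.5 rectangle (area 262.50 mm²); the 7×9 cube at (-3.5, -1.5) contributes its full rectangle (area 63.00 mm²); Taking the first minus the rest: starting from the r=7 cylinder (127.31 mm²), the 15×17.5 cube at (13, 15) misses the remaining region (no effect); the 7×9 cube at (-3.5, -1.5) partially overlaps it — only the 52.94 mm² overlap (of its 63.00 mm²) is removed, clipping the outline — area = 74.37 mm². Checking containment: the cross-section at z = 6.25 is a subset of the cross-section at z = 1.5.

entirely on top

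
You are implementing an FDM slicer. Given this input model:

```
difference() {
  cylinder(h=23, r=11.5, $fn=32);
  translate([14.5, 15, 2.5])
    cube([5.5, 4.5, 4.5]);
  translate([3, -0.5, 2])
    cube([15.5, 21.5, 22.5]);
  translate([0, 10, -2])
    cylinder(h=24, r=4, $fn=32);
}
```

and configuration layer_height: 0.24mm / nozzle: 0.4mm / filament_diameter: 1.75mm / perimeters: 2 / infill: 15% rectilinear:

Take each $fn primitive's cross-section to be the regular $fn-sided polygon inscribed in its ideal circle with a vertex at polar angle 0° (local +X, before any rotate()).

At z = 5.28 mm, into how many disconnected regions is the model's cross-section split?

1

At z = 5.28 mm: the r=11.5 cylinder gives a regular 32-gon of circumradius 11.5 (constant along its height); the cube at (14.5, 15) (footprint 5.5×4.5) is included at this height; the cube at (3, -0.5) (footprint 15.5×21.5) is included at this height; the r=4 cylinder at (0, 10) contributes a regular 32-gon of circumradius 4; After the difference (first − rest): starting from the r=11.5 cylinder, the 5.5×4.5 cube at (14.5, 15) misses the remaining region (no effect); the 15.5×21.5 cube at (3, -0.5) partially overlaps it — only the 73.44 mm² overlap (of its 333.25 mm²) is removed, clipping the outline; the r=4 cylinder at (0, 10) partially overlaps it — only the 32.06 mm² overlap (of its 49.94 mm²) is removed, clipping the outline — 1 connected region. The result has 1 disconnected region.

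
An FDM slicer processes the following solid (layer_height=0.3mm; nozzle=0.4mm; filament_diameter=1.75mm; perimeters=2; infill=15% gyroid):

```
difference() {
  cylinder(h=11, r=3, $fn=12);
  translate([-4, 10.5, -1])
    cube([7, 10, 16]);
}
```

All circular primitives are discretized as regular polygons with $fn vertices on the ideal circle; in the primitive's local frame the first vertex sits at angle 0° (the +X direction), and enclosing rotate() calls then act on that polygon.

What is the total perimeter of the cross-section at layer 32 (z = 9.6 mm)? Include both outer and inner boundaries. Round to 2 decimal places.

At z = 9.6 mm: the r=3 cylinder contributes a regular 12-gon of circumradius 3 (perimeter = 2·12·3.000·sin(180°/12) = 18.63 mm); the cube at (-4, 10.5) is present — its section is the full 7×10 rectangle (perimeter 34.00 mm); After the difference (first − rest): starting from the r=3 cylinder, the 7×10 cube at (-4, 10.5) misses the remaining region (no effect) — boundary = 18.63 mm. Overall, the cross-section is a single solid region. Total boundary length (outer) = 18.63 mm.

18.63 mm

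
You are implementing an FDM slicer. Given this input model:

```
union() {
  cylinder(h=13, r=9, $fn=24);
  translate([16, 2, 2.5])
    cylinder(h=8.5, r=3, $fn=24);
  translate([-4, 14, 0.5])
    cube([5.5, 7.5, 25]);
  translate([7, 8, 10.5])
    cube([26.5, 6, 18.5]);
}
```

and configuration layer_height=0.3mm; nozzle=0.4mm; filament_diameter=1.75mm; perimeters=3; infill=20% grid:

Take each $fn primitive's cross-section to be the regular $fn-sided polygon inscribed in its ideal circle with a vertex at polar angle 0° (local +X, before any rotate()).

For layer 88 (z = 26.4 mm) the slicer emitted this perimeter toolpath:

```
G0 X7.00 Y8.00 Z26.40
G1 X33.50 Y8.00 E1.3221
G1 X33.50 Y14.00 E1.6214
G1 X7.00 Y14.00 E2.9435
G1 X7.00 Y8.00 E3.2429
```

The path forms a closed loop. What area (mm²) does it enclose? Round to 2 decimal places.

Apply the shoelace formula to the sequence of (X, Y) vertices; enclosed area = 159.00 mm².

159.00 mm²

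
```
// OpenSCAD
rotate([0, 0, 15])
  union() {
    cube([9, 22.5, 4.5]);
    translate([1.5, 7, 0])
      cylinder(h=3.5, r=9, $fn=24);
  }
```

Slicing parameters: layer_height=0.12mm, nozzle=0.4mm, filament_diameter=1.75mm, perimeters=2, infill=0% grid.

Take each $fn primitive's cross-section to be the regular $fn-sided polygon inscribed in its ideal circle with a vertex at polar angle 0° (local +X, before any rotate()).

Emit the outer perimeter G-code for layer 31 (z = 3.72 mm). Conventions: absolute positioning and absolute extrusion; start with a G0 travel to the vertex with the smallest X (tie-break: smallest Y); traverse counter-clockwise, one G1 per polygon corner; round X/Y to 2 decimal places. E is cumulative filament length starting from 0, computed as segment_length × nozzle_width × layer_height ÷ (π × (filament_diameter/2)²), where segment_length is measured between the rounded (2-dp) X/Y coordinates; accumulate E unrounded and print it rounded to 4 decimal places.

G0 X-5.82 Y21.73 Z3.72
G1 X0.00 Y0.00 E0.4489
G1 X8.69 Y2.33 E0.6285
G1 X2.87 Y24.06 E1.0774
G1 X-5.82 Y21.73 E1.2569

At z = 3.72 mm: the 9×22.5 cube contributes its full rectangle; the cylinder at (1.5, 7) is not intersected at this z (z outside [0, 3.5]); Taking the union: only the 9×22.5 cube is present, so the union is just that shape — 1 connected region; (rotated 15° about Z; rotation is an isometry so areas/perimeters/island counts are preserved). The outline is a single polygon with 4 vertices. Extrusion per mm of travel: 0.4 × 0.12 / (π × 0.875²) = 0.019956. Accumulating E over each segment gives final E = 1.2569.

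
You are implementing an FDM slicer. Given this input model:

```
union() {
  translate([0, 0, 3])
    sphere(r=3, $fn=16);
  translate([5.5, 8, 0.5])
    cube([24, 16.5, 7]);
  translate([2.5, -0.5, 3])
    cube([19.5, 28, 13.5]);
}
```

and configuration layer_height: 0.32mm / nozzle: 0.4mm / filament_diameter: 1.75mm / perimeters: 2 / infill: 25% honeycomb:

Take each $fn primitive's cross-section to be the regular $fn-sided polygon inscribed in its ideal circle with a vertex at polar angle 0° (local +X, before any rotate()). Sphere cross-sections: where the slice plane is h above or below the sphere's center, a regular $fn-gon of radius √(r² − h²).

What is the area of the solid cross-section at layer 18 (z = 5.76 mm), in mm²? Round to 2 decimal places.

673.98 mm²

At z = 5.76 mm: the sphere: section is a regular 16-gon, circumradius = √(r²−h²) = √(3²−2.76²) = 1.176 (area = (16/2)·1.176²·sin(360°/16) = 4.23 mm²); the 24×16.5 cube at (5.5, 8) contributes its full rectangle (area 396.00 mm²); the cube at (2.5, -0.5) (footprint 19.5×28) is included at this height (area 546.00 mm²); Merging all regions: the regions partially overlap — summed areas 946.23 mm² minus the doubly-counted overlap 272.25 mm² gives 673.98 mm² — area = 673.98 mm². Overall, the cross-section has 2 separate islands. Net area = 673.98 mm².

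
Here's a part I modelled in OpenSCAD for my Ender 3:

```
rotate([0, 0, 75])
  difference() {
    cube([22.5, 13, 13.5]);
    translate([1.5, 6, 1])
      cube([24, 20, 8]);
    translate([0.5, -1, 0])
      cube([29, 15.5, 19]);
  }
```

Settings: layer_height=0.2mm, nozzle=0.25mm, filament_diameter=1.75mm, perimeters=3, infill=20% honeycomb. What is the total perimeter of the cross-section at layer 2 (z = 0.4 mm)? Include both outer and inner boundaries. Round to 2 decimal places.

At z = 0.4 mm: the cube (footprint 22.5×13) is included at this height (perimeter 71.00 mm); the cube at (1.5, 6) is absent (z outside [1, 9]); the cube at (0.5, -1) (footprint 29×15.5) is included at this height (perimeter 89.00 mm); Taking the first minus the rest: starting from the 22.5×13 cube, the 29×15.5 cube at (0.5, -1) partially overlaps it — only the 286.00 mm² overlap (of its 449.50 mm²) is removed, clipping the outline — boundary = 27.00 mm; (whole slice rotated 75° about Z — lengths, areas and connectivity unchanged). Overall, the cross-section is a single solid region. Total boundary length (outer) = 27.00 mm.

27.00 mm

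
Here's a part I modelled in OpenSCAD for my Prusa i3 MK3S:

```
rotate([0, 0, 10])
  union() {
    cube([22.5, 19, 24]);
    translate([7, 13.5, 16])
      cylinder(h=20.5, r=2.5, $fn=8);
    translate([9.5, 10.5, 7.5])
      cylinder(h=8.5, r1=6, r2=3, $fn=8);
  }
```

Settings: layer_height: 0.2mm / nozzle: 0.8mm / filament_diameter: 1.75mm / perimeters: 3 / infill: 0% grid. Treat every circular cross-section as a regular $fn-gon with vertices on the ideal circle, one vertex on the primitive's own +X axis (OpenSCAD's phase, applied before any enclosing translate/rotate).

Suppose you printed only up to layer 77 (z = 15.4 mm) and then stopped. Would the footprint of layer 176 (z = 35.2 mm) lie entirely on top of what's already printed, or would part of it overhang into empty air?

Compare the two slices. At z = 15.4: the cube (footprint 22.5×19) is included at this height (area 427.50 mm²); the cylinder at (7, 13.5) is not intersected at this z (z outside [16, 36.5]); the cone at (9.5, 10.5) contributes a regular 8-gon of circumradius 3.212 (interpolated between r1=6 and r2=3 at t=0.929) (area = (8/2)·3.212²·sin(360°/8) = 29.18 mm²); Merging all regions: the cone at (9.5, 10.5) lies entirely inside the 22.5×19 cube, so the union is just the 22.5×19 cube — area = 427.50 mm²; (rotated 10° about Z; rotation is an isometry so areas/perimeters/island counts are preserved). At z = 35.2: the cube is not intersected at this z (z outside [0, 24]); the r=2.5 cylinder at (7, 13.5) contributes a regular 8-gon of circumradius 2.5 (area = (8/2)·2.500²·sin(360°/8) = 17.68 mm²); the cone at (9.5, 10.5) is not intersected at this z (z outside [7.5, 16]); Combining (union): only the r=2.5 cylinder at (7, 13.5) is present, so the union is just that shape — area = 17.68 mm²; (rotated 10° about Z; rotation is an isometry so areas/perimeters/island counts are preserved). Checking containment: the cross-section at z = 35.2 is a subset of the cross-section at z = 15.4.

entirely on top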